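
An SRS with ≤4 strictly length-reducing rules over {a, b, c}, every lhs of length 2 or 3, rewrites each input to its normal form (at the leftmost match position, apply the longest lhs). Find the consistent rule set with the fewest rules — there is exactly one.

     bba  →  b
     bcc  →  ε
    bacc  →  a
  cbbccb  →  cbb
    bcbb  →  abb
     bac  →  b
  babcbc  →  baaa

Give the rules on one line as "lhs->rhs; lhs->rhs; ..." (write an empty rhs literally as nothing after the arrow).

  | bba => b
  | bcc => ac => ε
  | bacc => bc => a
  | cbbccb => cbacb => cbb

ac->; bba->b; bc->a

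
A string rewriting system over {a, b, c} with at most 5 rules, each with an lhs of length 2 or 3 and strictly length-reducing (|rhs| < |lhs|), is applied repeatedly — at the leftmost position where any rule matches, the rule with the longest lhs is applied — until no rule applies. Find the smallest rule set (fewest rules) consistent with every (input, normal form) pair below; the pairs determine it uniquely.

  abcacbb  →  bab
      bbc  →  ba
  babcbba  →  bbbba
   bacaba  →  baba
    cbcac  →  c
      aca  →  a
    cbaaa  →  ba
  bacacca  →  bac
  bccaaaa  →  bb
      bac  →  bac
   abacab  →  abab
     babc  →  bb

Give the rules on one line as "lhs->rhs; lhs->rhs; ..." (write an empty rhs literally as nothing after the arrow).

  | abcacbb => aaacbb => bacbb => bab
  | bbc => ba
  | babcbba => baabba => bbbba
  | bacaba => baba

aa->b; bc->a; ca->; cb->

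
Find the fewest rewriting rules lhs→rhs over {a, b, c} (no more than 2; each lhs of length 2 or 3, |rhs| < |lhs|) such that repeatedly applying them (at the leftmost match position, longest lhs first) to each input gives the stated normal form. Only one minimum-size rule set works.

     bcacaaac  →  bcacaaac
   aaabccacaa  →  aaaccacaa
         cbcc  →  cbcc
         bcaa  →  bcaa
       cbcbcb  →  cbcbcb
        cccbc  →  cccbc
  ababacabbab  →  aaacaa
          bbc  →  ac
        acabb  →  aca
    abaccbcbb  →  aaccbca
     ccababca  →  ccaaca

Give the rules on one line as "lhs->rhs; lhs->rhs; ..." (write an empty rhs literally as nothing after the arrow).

  | bcacaaac
  | aaabccacaa => aaaccacaa
  | cbcc
  | bcaa

ab->a; bb->a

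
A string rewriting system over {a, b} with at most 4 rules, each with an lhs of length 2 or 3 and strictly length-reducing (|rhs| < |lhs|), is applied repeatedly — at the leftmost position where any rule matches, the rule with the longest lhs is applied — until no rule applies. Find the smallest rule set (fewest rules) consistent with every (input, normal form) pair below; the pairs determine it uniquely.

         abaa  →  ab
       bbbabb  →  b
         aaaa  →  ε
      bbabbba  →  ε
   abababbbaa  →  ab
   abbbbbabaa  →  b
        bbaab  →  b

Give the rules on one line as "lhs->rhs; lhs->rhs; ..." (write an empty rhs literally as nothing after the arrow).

  | abaa => ab
  | bbbabb => bbabb => aabb => bb => b
  | aaaa => bba => aa => ε
  | bbabbba => aabbba => bbba => bba => aa => ε

aa->; aaa->bb; bb->b; bba->aa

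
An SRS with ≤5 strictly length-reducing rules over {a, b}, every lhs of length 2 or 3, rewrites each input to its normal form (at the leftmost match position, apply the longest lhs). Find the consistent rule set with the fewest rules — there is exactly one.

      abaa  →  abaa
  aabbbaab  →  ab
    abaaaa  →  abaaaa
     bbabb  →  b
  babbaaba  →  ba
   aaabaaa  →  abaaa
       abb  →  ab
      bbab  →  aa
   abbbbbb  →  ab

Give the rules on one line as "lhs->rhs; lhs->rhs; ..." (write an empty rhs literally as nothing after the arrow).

  | abaa
  | aabbbaab => bbbaab => abaab => abb => ab
  | abaaaa
  | bbabb => babb => aab => b

aab->b; bab->aa; bb->b; bbb->ab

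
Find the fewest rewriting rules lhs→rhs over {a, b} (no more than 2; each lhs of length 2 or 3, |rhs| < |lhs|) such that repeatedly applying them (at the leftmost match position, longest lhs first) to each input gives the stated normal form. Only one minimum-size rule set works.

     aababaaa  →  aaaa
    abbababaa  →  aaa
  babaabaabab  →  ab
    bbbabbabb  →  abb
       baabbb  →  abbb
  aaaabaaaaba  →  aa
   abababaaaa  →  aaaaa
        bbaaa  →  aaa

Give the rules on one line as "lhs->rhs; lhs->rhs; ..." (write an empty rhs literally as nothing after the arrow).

  | aababaaa => ababaaa => aabaaa => abaaa => aaaa
  | abbababaa => abababaa => aababaa => ababaa => aabaa => abaa => aaa
  | babaabaabab => abaabaabab => aaabaabab => aabaabab => abaabab => aaabab => aabab => abab => aab => ab
  | bbbabbabb => bbabbabb => babbabb => abbabb => ababb => aabb => abb

aab->ab; ba->a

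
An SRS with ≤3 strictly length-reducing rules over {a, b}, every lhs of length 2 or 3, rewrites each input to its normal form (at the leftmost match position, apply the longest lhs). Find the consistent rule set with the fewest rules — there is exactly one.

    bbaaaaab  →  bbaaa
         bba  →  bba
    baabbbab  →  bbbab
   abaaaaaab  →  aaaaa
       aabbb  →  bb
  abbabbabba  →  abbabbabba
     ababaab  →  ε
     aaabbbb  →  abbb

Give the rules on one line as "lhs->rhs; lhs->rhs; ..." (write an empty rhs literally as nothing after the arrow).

aab->; aba->aa

  | bbaaaaab => bbaaa
  | bba
  | baabbbab => bbbab
  | abaaaaaab => aaaaaaab => aaaaa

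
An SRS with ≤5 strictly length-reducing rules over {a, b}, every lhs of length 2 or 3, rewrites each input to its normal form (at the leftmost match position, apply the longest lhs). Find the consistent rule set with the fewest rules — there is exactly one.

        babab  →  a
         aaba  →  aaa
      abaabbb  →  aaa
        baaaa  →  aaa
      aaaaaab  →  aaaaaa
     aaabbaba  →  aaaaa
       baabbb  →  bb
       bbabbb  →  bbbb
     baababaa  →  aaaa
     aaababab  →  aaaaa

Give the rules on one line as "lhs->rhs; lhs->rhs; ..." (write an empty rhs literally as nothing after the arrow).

  | babab => baab => ab => a
  | aaba => aaa
  | abaabbb => aaabbb => aaabb => aaab => aaa
  | baaaa => aaa

aab->aa; ab->a; abb->b; baa->a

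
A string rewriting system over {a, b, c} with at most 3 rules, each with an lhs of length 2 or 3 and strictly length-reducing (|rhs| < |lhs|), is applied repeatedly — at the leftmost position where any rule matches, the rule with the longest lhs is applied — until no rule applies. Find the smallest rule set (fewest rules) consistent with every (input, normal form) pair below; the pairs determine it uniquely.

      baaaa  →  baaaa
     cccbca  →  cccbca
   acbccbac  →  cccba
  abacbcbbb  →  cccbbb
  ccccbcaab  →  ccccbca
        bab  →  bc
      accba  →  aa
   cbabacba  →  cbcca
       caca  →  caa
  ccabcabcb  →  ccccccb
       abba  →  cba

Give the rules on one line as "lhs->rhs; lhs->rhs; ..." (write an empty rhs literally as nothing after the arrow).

ab->c; ac->a; acc->aa

  | baaaa
  | cccbca
  | acbccbac => abccbac => cccbac => cccba
  | abacbcbbb => cacbcbbb => cabcbbb => cccbbb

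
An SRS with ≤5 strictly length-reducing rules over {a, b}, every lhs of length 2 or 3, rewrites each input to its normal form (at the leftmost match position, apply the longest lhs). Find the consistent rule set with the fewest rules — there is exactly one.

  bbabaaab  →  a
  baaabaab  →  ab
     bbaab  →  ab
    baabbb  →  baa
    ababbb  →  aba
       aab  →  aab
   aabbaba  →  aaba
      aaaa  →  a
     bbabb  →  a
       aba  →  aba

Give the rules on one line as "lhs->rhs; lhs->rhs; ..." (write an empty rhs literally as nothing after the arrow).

  | bbabaaab => baaab => bb => a
  | baaabaab => bbaab => ab
  | bbaab => ab
  | baabbb => baa

aaa->; bb->a; bba->; bbb->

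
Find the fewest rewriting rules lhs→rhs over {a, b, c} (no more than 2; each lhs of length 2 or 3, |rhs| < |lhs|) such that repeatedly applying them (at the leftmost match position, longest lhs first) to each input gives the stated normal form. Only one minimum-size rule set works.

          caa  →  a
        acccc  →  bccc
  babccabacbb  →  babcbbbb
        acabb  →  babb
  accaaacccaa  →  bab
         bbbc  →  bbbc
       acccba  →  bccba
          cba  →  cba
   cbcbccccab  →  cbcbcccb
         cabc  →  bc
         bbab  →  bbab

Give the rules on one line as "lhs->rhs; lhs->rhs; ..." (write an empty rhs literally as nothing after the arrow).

  | caa => a
  | acccc => bccc
  | babccabacbb => babcbacbb => babcbbbb
  | acabb => babb

ac->b; ca->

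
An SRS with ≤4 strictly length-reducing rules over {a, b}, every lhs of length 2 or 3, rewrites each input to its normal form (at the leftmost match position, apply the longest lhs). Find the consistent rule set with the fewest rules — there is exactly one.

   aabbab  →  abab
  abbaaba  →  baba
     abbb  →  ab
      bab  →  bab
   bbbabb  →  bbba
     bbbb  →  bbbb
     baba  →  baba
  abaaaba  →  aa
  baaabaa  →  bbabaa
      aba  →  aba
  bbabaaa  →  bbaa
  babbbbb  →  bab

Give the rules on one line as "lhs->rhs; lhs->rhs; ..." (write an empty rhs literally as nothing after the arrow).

  | aabbab => abab
  | abbaaba => aaaba => baba
  | abbb => ab
  | bab

aaa->ba; aab->a; abb->a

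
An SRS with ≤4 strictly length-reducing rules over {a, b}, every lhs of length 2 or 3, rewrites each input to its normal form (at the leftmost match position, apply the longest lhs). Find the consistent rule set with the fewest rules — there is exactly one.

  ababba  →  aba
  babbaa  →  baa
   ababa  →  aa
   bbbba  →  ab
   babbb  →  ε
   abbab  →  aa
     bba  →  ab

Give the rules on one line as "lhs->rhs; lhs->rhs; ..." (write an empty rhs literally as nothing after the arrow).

bab->; bb->; bba->ab

  | ababba => aba
  | babbaa => baa
  | ababa => aa
  | bbbba => bba => ab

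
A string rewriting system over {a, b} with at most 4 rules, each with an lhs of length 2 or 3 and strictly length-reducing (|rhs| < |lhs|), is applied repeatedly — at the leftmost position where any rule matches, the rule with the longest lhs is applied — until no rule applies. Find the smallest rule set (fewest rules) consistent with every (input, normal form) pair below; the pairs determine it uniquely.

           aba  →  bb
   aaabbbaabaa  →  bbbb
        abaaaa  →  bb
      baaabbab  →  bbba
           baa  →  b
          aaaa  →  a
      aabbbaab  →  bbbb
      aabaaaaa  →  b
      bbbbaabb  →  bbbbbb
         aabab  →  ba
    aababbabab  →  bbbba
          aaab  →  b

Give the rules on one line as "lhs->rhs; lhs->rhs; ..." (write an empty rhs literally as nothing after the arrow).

  | aba => bb
  | aaabbbaabaa => bbbaabaa => bbbbaa => bbbb
  | abaaaa => bbaaa => bb
  | baaabbab => bbbab => bbba

aa->; aaa->; ab->a; aba->bb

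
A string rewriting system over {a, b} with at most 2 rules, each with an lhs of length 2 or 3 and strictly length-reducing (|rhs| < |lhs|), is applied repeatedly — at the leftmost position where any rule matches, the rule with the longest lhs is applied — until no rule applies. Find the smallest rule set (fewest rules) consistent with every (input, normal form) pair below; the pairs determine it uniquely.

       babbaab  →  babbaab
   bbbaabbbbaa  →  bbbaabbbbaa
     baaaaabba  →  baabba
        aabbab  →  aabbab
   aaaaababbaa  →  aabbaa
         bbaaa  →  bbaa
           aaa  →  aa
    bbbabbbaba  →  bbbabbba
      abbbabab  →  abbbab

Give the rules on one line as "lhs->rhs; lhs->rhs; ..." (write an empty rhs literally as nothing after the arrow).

aaa->aa; aba->a

  | babbaab
  | bbbaabbbbaa
  | baaaaabba => baaaabba => baaabba => baabba
  | aabbab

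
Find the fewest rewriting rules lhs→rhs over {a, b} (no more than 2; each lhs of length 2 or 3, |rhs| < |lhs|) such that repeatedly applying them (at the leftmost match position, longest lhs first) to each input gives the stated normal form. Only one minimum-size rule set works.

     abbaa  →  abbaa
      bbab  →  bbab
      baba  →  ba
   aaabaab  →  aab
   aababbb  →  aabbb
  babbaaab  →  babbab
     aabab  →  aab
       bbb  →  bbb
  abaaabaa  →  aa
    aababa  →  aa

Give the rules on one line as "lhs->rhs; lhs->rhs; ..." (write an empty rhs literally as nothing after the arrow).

aaa->a; aba->a

  | abbaa
  | bbab
  | baba => ba
  | aaabaab => abaab => aab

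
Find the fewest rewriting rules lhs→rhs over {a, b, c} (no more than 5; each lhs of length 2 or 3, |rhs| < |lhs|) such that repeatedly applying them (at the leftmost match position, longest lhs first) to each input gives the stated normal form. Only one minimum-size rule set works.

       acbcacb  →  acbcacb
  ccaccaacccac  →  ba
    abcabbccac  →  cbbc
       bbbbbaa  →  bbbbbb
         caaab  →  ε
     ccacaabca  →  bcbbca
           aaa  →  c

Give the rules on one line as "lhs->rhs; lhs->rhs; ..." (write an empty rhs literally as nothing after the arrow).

aa->b; aaa->c; ab->; cc->a

  | acbcacb
  | ccaccaacccac => aaccaacccac => bccaacccac => baaacccac => bccccac => baccac => baaac => bcc => ba
  | abcabbccac => cabbccac => cbccac => cbaac => cbbc
  | bbbbbaa => bbbbbb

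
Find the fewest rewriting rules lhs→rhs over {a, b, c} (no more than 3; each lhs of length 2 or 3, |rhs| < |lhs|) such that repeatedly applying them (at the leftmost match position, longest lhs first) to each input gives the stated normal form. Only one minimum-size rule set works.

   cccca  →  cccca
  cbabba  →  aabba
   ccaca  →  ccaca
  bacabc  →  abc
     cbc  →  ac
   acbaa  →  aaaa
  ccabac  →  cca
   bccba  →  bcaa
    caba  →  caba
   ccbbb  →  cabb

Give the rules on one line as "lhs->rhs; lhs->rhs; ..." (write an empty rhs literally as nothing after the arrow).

  | cccca
  | cbabba => aabba
  | ccaca
  | bacabc => abc

bac->; cb->a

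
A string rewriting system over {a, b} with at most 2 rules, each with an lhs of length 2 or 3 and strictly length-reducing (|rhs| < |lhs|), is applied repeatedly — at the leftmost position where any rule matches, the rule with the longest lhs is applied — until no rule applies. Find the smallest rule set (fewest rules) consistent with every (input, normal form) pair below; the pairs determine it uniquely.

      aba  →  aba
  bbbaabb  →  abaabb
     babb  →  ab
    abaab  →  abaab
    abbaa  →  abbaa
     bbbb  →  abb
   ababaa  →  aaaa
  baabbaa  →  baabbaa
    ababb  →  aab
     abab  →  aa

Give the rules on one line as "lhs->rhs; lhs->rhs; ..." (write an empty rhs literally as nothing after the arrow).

  | aba
  | bbbaabb => abaabb
  | babb => ab
  | abaab

bab->a; bbb->ab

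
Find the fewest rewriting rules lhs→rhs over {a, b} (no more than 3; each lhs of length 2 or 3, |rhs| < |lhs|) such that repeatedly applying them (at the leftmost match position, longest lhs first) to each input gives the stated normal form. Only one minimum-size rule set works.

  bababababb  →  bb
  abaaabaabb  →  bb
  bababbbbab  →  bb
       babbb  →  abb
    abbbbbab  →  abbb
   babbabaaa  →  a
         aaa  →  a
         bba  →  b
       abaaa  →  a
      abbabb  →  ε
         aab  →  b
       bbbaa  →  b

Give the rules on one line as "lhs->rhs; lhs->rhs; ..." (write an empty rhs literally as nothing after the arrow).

aa->; ba->; bab->a

  | bababababb => aabababb => bababb => aabb => bb
  | abaaabaabb => aaabaabb => abaabb => aabb => bb
  | bababbbbab => aabbbbab => bbbbab => bbba => bb
  | babbb => abb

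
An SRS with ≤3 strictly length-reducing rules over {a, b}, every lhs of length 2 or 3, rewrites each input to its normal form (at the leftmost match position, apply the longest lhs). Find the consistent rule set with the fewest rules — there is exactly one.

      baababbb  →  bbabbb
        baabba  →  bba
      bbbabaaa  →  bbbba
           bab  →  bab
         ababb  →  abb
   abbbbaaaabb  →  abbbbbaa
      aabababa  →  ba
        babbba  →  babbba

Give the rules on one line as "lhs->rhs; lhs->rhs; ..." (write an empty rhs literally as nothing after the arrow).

aaa->ba; aab->aa; aba->a

  | baababbb => baaabbb => bbabbb
  | baabba => baaba => baaa => bba
  | bbbabaaa => bbbaaa => bbbba
  | bab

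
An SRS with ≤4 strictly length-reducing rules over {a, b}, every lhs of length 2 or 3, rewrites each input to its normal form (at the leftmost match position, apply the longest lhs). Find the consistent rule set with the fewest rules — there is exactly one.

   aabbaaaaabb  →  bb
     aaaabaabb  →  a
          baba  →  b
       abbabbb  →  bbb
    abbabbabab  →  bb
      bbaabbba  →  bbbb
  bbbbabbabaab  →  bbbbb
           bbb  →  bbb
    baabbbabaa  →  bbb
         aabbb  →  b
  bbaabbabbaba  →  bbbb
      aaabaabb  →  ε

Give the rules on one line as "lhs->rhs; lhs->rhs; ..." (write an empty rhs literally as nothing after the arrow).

ab->; aba->ab; ba->b; bab->b

  | aabbaaaaabb => abaaaaabb => abaaaabb => abaaabb => abaabb => ababb => abbb => bb
  | aaaabaabb => aaaababb => aaaabbb => aaabb => aab => a
  | baba => ba => b
  | abbabbb => babbb => bbb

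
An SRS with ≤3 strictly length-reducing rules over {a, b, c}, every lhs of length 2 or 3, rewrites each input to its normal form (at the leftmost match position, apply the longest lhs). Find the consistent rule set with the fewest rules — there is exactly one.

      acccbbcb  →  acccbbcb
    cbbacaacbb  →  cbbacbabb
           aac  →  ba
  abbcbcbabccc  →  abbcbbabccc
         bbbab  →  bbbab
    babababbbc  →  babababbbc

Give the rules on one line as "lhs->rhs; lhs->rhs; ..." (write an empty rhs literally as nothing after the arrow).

aac->ba; cbc->cb

  | acccbbcb
  | cbbacaacbb => cbbacbabb
  | aac => ba
  | abbcbcbabccc => abbcbbabccc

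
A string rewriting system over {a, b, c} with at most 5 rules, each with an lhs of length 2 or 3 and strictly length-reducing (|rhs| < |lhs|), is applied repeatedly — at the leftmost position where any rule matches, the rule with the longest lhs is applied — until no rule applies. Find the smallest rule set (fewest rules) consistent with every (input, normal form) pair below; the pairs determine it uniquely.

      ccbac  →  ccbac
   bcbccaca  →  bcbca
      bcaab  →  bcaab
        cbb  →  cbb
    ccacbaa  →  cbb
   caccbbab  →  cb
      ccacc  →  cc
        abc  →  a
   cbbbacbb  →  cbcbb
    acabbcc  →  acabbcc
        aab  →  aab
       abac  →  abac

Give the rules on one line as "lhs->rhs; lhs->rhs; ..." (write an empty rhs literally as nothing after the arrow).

  | ccbac
  | bcbccaca => bcbca
  | bcaab
  | cbb

abc->a; baa->bb; bba->; cac->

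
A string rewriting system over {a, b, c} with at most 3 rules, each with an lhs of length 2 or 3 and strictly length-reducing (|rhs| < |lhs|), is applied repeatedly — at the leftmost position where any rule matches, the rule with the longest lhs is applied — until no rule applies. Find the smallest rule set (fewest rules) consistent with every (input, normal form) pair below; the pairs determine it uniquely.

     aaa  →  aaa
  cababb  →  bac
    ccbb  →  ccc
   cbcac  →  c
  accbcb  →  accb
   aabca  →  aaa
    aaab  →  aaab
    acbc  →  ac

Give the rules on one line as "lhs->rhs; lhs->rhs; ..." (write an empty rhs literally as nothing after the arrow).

bb->c; bc->; ca->

  | aaa
  | cababb => babb => bac
  | ccbb => ccc
  | cbcac => cac => c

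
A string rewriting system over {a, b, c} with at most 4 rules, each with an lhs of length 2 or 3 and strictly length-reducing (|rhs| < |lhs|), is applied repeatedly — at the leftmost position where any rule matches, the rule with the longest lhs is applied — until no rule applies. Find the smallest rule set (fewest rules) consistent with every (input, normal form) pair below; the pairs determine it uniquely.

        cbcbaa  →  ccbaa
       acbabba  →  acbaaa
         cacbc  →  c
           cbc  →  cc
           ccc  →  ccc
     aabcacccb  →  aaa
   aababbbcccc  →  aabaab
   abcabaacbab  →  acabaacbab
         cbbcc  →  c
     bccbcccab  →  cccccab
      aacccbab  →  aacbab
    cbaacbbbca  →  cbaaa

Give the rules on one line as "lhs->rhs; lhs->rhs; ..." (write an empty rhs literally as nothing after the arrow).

  | cbcbaa => ccbaa
  | acbabba => acbaaa
  | cacbc => bc => c
  | cbc => cc

acc->ab; bb->a; bc->c; cac->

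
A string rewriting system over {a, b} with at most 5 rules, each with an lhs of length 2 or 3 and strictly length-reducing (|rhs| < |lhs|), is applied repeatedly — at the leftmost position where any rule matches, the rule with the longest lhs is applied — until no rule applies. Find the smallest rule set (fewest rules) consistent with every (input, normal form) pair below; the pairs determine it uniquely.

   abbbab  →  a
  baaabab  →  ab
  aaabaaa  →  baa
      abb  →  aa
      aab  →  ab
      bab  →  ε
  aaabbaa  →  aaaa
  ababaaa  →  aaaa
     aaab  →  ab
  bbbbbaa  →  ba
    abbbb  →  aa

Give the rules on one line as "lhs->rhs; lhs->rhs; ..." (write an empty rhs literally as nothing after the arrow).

aab->ab; aba->b; bab->; bb->a

  | abbbab => aabab => abab => bb => a
  | baaabab => baabab => babab => ab
  | aaabaaa => aabaaa => abaaa => baa
  | abb => aa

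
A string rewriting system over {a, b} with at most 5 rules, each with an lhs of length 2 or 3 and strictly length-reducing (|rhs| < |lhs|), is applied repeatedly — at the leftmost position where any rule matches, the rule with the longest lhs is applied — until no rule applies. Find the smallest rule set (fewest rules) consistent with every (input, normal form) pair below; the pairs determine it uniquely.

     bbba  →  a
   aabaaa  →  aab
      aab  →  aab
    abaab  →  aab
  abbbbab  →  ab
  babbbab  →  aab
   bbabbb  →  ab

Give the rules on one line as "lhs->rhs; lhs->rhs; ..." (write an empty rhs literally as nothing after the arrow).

  | bbba => a
  | aabaaa => aabaa => aaba => aab
  | aab
  | abaab => abab => aab

abb->ba; ba->b; bab->ab; bbb->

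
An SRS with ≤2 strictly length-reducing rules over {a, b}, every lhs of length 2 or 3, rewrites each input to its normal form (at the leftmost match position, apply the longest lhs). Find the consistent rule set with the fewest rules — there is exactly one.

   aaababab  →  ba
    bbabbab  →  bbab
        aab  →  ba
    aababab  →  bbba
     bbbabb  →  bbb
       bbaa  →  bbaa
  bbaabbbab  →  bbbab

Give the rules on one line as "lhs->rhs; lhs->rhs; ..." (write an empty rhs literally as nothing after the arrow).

  | aaababab => abaabab => abbaab => aab => ba
  | bbabbab => bbab
  | aab => ba
  | aababab => baabab => bbaab => bbba

aab->ba; abb->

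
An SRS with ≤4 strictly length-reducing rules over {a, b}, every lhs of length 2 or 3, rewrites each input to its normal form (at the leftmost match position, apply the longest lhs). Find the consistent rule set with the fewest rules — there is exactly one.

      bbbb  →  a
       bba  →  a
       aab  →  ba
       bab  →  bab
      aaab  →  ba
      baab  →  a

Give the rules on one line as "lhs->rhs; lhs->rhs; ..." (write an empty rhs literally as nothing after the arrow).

aa->a; aab->ba; bb->a

  | bbbb => abb => aa => a
  | bba => aa => a
  | aab => ba
  | bab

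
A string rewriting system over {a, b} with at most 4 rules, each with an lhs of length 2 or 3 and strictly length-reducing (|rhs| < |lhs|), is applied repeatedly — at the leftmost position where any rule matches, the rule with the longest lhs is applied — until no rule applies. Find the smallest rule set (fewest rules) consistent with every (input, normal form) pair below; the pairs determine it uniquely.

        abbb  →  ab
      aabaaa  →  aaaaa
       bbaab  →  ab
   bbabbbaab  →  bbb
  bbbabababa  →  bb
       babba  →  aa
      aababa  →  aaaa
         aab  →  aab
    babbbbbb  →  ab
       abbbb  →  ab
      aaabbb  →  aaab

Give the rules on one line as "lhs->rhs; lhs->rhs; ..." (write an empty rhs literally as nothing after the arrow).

abb->ab; ba->a; bba->b

  | abbb => abb => ab
  | aabaaa => aaaaa
  | bbaab => bab => ab
  | bbabbbaab => bbbbaab => bbbab => bbb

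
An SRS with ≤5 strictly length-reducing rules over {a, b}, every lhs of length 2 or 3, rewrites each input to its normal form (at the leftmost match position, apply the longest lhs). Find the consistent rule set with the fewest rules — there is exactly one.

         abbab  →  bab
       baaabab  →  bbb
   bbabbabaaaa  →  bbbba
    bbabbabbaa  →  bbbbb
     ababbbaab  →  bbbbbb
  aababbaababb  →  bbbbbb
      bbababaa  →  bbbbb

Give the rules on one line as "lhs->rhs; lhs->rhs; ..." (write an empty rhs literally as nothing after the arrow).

aa->b; aaa->a; aba->b; abb->b

  | abbab => bab
  | baaabab => babab => bbb
  | bbabbabaaaa => bbbabaaaa => bbbbaaa => bbbba
  | bbabbabbaa => bbbabbaa => bbbbaa => bbbbb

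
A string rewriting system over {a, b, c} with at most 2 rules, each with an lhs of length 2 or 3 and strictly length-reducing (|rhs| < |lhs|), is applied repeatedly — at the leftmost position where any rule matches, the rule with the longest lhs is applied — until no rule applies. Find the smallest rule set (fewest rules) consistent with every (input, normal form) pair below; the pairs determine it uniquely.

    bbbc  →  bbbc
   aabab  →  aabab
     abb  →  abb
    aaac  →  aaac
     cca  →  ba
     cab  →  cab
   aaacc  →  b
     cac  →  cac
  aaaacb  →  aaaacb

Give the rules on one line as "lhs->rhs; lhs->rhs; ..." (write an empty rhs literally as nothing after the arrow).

  | bbbc
  | aabab
  | abb
  | aaac

acc->cc; cc->b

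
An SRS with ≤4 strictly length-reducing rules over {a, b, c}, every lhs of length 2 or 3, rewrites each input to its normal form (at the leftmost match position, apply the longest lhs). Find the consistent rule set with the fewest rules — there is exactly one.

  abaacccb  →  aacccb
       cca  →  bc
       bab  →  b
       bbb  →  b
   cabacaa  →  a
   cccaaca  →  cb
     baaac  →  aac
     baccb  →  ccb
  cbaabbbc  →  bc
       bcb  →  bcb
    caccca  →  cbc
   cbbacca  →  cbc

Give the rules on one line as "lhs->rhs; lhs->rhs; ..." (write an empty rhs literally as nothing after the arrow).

  | abaacccb => aacccb
  | cca => bc
  | bab => b
  | bbb => bb => b

ba->; bb->b; ca->; cca->bc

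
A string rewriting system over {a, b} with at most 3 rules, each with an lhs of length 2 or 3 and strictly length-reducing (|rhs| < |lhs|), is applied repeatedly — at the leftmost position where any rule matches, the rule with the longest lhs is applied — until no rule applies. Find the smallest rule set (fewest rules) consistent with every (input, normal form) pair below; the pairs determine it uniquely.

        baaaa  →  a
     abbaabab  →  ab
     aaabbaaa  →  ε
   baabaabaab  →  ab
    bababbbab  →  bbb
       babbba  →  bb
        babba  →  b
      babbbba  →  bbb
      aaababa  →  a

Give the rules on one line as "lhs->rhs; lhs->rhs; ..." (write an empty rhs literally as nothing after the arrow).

  | baaaa => aaa => a
  | abbaabab => ababab => abab => ab
  | aaabbaaa => abbaaa => abaa => aa => ε
  | baabaabaab => abaabaab => aabaab => baab => ab

aa->; ba->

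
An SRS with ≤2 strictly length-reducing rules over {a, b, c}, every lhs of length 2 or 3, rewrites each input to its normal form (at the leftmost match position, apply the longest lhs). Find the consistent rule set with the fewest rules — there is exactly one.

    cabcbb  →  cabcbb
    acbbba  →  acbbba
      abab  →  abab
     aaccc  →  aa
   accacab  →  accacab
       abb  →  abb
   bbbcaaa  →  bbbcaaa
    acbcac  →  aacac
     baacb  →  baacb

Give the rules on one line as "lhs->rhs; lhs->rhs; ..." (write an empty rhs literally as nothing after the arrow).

  | cabcbb
  | acbbba
  | abab
  | aaccc => aa

cbc->ac; ccc->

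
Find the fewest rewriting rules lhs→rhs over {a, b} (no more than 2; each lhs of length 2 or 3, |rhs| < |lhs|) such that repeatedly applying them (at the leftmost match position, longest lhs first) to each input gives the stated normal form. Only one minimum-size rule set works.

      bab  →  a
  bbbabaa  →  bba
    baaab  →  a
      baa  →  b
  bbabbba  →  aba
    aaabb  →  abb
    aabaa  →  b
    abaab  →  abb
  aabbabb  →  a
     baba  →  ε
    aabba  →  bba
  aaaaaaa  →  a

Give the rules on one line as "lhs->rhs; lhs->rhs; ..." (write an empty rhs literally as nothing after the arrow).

  | bab => a
  | bbbabaa => bbaaa => bba
  | baaab => bab => a
  | baa => b

aa->; bab->a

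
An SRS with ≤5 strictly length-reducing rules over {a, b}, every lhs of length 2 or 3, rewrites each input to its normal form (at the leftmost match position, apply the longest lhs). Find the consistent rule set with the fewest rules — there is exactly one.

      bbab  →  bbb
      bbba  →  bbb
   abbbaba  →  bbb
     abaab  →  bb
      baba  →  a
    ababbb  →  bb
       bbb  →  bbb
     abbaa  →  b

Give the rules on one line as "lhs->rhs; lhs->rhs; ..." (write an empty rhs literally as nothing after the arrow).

  | bbab => bbb
  | bbba => bbb
  | abbbaba => bbaba => bbba => bbb
  | abaab => aab => bb

aa->b; ab->; ba->a; bba->bb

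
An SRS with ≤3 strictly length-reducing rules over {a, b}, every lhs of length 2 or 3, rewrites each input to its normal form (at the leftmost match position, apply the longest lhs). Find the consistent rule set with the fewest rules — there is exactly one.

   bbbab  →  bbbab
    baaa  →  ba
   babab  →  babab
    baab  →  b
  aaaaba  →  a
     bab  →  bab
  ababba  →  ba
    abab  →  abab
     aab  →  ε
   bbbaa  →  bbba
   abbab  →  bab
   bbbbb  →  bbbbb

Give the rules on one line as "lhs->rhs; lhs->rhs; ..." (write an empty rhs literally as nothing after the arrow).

aa->a; aab->; abb->b

  | bbbab
  | baaa => baa => ba
  | babab
  | baab => b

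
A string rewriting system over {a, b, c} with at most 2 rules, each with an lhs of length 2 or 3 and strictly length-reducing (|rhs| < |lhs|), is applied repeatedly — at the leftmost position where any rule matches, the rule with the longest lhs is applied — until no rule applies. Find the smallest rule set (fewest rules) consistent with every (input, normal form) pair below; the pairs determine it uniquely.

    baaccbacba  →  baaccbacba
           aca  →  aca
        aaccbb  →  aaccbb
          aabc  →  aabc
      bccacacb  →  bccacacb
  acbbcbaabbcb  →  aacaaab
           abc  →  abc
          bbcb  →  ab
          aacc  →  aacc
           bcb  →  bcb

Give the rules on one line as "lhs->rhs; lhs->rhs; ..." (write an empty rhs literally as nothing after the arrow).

  | baaccbacba
  | aca
  | aaccbb
  | aabc

bbc->a; cab->ac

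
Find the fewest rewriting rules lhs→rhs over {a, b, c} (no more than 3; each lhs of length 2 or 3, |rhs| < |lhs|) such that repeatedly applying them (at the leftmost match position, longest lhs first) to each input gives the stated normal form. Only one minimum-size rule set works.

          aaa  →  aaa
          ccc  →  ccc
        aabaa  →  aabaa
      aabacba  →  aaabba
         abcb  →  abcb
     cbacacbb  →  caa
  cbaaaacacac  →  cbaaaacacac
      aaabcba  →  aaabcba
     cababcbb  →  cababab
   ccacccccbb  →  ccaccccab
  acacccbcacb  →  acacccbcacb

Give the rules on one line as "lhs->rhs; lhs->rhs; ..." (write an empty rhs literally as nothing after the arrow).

bac->ab; bbb->; cbb->ab

  | aaa
  | ccc
  | aabaa
  | aabacba => aaabba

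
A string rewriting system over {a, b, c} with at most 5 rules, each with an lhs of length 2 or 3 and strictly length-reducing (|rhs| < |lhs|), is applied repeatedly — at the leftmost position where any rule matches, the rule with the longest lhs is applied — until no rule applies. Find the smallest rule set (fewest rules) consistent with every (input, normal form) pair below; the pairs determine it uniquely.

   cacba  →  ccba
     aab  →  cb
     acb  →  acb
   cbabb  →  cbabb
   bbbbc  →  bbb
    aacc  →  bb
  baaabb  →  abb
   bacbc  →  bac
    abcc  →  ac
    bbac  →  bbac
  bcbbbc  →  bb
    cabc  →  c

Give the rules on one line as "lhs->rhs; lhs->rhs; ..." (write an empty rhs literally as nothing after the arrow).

  | cacba => ccba
  | aab => cb
  | acb
  | cbabb

aa->c; bc->; ca->c; ccc->bb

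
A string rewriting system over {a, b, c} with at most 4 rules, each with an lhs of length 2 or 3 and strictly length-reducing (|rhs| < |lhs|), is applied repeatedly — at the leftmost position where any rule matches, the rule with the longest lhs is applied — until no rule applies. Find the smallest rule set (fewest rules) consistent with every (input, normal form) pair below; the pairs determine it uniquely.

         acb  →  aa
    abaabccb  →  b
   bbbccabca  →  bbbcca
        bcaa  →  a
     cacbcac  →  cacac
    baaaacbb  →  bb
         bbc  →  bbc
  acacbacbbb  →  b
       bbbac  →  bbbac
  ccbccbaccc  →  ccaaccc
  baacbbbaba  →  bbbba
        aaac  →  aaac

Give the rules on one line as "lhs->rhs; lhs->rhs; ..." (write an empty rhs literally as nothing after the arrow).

ab->b; bca->; cb->a; cbc->c

  | acb => aa
  | abaabccb => baabccb => babccb => bbccb => bbca => b
  | bbbccabca => bbbccbca => bbbcca
  | bcaa => a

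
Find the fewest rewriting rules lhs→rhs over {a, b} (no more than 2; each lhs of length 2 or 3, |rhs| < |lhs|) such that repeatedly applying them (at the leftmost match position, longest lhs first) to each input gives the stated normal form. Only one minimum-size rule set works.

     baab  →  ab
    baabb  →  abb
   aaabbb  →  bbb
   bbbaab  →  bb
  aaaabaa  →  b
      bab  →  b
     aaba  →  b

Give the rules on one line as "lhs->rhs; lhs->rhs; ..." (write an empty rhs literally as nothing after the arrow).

aa->b; ba->

  | baab => ab
  | baabb => abb
  | aaabbb => babbb => bbb
  | bbbaab => bbab => bb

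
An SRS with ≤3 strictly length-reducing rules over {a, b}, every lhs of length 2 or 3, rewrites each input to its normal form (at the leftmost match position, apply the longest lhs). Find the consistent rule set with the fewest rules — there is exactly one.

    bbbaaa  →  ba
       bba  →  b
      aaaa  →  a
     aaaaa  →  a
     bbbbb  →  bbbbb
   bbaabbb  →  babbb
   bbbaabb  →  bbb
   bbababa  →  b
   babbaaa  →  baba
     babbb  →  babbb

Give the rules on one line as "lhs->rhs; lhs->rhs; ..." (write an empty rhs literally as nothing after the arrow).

aa->a; bba->b

  | bbbaaa => bbaa => ba
  | bba => b
  | aaaa => aaa => aa => a
  | aaaaa => aaaa => aaa => aa => a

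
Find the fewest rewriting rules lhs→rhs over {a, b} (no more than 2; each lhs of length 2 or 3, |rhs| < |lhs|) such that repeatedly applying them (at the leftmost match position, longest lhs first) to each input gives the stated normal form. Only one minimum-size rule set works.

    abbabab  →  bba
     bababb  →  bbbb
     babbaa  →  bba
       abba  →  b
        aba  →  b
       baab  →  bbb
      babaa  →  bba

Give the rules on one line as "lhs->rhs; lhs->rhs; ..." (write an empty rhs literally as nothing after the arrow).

aa->b; ab->a

  | abbabab => ababab => aabab => bbab => bba
  | bababb => baabb => bbbb
  | babbaa => babaa => baaa => bba
  | abba => aba => aa => b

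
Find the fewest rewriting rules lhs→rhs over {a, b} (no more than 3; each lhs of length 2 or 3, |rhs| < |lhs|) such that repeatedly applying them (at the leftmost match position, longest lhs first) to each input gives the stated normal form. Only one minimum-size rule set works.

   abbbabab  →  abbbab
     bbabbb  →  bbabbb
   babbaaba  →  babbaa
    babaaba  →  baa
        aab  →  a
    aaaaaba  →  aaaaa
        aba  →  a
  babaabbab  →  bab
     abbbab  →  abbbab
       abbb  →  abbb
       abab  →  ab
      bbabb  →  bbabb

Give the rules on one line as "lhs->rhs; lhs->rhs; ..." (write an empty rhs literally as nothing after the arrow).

aab->a; aba->a

  | abbbabab => abbbab
  | bbabbb
  | babbaaba => babbaa
  | babaaba => baaba => baa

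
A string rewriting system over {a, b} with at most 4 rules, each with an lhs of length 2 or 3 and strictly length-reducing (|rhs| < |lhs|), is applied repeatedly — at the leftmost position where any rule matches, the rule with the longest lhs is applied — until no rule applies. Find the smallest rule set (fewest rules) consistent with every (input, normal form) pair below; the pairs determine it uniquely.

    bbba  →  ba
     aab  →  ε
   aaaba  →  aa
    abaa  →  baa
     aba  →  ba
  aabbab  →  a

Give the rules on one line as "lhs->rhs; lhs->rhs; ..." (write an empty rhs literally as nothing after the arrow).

aab->; ab->b; bb->a

  | bbba => aba => ba
  | aab => ε
  | aaaba => aa
  | abaa => baa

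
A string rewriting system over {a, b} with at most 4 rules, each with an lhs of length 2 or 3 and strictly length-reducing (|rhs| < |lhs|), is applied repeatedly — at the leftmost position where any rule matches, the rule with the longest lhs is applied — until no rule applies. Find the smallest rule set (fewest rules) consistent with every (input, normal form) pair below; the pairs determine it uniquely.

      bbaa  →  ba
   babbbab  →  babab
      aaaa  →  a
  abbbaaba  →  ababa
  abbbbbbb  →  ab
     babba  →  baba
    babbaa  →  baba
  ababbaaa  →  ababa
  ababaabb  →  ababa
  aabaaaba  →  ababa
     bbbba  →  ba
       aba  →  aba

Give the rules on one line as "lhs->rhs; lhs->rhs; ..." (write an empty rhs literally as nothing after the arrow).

  | bbaa => baa => ba
  | babbbab => babab
  | aaaa => aaa => aa => a
  | abbbaaba => abaaba => ababa

aa->a; bb->; bba->ba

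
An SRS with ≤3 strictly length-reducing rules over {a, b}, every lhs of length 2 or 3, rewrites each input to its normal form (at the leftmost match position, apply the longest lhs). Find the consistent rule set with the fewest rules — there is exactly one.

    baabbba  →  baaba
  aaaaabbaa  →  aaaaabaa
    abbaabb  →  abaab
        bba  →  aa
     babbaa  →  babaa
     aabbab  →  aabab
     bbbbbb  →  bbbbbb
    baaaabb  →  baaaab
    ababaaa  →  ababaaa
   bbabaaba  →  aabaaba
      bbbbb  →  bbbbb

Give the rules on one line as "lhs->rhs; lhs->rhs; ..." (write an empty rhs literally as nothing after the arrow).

abb->ab; bba->aa

  | baabbba => baabba => baaba
  | aaaaabbaa => aaaaabaa
  | abbaabb => abaabb => abaab
  | bba => aa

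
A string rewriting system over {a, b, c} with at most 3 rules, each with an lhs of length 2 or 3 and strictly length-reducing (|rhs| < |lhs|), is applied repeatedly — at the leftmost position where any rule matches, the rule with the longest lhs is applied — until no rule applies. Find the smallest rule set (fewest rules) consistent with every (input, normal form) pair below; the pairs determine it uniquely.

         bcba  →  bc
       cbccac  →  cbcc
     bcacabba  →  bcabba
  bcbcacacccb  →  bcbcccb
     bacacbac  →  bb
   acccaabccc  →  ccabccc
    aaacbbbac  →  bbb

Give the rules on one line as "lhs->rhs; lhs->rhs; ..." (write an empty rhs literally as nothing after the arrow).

aa->a; ac->; cba->c

  | bcba => bc
  | cbccac => cbcc
  | bcacabba => bcabba
  | bcbcacacccb => bcbcacccb => bcbcccb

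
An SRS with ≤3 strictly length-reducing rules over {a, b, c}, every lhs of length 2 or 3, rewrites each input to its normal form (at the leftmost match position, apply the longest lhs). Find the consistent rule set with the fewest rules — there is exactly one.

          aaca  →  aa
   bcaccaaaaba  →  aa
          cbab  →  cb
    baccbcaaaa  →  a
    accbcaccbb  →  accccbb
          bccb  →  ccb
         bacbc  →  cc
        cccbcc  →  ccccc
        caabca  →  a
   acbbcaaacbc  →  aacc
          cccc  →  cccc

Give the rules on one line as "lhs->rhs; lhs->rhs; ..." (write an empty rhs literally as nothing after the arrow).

ba->; bc->c; ca->

  | aaca => aa
  | bcaccaaaaba => caccaaaaba => ccaaaaba => caaaba => aaba => aa
  | cbab => cb
  | baccbcaaaa => ccbcaaaa => cccaaaa => ccaaa => caa => a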